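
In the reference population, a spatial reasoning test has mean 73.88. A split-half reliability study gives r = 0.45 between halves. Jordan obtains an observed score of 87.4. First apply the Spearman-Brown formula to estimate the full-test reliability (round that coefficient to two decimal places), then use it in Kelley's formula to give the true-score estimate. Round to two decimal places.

Spearman-Brown: ρ = 2r/(1 + r) = 2(0.45)/(1 + 0.45) = 0.900/1.45 = 0.6207 → 0.62
T̂ = 0.62(87.4) + 0.38(73.88) = 54.188 + 28.0744 = 82.262 → 82.26

82.26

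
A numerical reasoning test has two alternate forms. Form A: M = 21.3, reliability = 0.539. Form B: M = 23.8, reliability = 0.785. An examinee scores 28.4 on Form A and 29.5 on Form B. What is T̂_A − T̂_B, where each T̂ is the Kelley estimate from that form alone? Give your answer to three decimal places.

T̂_A = 0.539(28.4) + 0.461(21.3) = 25.12690
T̂_B = 0.785(29.5) + 0.215(23.8) = 28.27450
T̂_A − T̂_B = -3.14760

-3.148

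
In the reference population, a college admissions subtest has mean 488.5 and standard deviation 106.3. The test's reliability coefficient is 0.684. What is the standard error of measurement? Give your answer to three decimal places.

SEM = SD · √(1 − ρ) = 106.3 × √0.316 = 106.3 × 0.5621 = 59.7554

59.755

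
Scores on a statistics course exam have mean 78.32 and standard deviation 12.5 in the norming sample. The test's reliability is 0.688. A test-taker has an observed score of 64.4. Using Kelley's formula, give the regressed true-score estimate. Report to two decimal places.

Regress the observed score toward the mean by the unreliability: T̂ = 0.688·64.4 + 0.312·78.32 = 44.3072 + 24.43584 = 68.743.

68.74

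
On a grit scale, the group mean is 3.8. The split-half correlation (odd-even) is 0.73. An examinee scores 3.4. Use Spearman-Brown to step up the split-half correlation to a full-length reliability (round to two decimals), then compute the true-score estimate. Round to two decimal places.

3.46

Spearman-Brown: ρ = 2r/(1 + r) = 2(0.73)/(1 + 0.73) = 1.460/1.73 = 0.8439 → 0.84
T̂ = ρX + (1 − ρ)μ
  = 0.84 × 3.4 + 0.16 × 3.8
  = 2.856 + 0.608
  = 3.464
  ≈ 3.46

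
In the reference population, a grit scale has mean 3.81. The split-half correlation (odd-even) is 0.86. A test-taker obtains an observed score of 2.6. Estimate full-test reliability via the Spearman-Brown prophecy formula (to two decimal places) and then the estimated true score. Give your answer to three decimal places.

2.697

Spearman-Brown: ρ = 2r/(1 + r) = 2(0.86)/(1 + 0.86) = 1.720/1.86 = 0.9247 → 0.92
T̂ = ρX + (1 − ρ)μ
  = 0.92 × 2.6 + 0.08 × 3.81
  = 2.392 + 0.3048
  = 2.6968
  ≈ 2.697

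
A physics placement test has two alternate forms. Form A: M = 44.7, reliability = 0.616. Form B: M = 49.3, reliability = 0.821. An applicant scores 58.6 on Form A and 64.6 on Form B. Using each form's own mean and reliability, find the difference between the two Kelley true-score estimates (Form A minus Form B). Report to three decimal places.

T̂_A = 0.616(58.6) + 0.384(44.7) = 53.26240
T̂_B = 0.821(64.6) + 0.179(49.3) = 61.86130
T̂_A − T̂_B = -8.59890

-8.599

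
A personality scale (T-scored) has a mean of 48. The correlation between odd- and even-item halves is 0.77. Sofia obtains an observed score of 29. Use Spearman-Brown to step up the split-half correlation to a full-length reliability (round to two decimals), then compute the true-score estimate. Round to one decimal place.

31.5

Spearman-Brown: ρ = 2r/(1 + r) = 2(0.77)/(1 + 0.77) = 1.540/1.77 = 0.8701 → 0.87
Weight the observed score by reliability and the mean by (1 − reliability): T̂ = 0.87·29 + 0.13·48 = 25.23 + 6.24 = 31.47.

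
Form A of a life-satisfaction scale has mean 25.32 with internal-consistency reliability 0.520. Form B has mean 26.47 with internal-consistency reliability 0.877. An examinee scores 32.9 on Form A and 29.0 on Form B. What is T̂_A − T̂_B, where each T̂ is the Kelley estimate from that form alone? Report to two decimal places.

T̂_A = 0.520(32.9) + 0.480(25.32) = 29.2616
T̂_B = 0.877(29.0) + 0.123(26.47) = 28.6888
T̂_A − T̂_B = 0.5728

0.57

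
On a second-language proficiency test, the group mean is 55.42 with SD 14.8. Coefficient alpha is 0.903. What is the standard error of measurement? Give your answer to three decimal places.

SEM = SD · √(1 − ρ) = 14.8 × √0.097 = 14.8 × 0.3114 = 4.6094

4.609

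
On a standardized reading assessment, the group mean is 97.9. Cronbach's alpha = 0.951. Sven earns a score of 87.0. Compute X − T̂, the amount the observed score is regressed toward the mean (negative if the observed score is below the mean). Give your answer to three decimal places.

-0.534

Kelley's formula gives T̂ = 0.951·87.0 + 0.049·97.9 = 82.7370 + 4.7971 = 87.53410.
X − T̂ = 87.0 − 87.5341 = -0.5341 → -0.534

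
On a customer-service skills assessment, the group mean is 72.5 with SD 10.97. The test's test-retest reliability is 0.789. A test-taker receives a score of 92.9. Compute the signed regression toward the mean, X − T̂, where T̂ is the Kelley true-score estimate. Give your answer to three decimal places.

4.304

Weight the observed score by reliability and the mean by (1 − reliability): T̂ = 0.789·92.9 + 0.211·72.5 = 73.2981 + 15.2975 = 88.59560.
X − T̂ = 92.9 − 88.5956 = 4.3044 → 4.304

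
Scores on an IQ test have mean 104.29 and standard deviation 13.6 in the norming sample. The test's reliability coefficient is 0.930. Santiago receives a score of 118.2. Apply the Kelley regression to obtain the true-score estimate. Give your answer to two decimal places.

117.23

T̂ = 0.930(118.2) + 0.070(104.29) = 109.9260 + 7.30030 = 117.226 → 117.23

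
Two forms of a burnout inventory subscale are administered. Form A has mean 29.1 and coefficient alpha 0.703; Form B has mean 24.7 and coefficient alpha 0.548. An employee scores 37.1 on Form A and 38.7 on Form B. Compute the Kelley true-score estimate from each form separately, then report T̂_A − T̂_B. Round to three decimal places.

T̂_A = 0.703(37.1) + 0.297(29.1) = 34.72400
T̂_B = 0.548(38.7) + 0.452(24.7) = 32.37200
T̂_A − T̂_B = 2.35200

2.352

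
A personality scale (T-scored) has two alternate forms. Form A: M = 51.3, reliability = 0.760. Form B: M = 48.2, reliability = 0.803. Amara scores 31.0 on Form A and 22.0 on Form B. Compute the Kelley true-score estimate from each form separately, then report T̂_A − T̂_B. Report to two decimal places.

T̂_A = 0.760(31.0) + 0.240(51.3) = 35.8720
T̂_B = 0.803(22.0) + 0.197(48.2) = 27.1614
T̂_A − T̂_B = 8.7106

8.71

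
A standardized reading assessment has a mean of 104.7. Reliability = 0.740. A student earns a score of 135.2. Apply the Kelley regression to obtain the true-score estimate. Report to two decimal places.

T̂ = ρX + (1 − ρ)μ
  = 0.740 × 135.2 + 0.260 × 104.7
  = 100.0480 + 27.2220
  = 127.270
  ≈ 127.27

127.27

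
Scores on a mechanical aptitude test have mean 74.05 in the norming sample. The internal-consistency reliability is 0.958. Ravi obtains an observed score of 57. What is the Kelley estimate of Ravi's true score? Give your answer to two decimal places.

Weight the observed score by reliability and the mean by (1 − reliability): T̂ = 0.958·57 + 0.042·74.05 = 54.606 + 3.11010 = 57.716.

57.72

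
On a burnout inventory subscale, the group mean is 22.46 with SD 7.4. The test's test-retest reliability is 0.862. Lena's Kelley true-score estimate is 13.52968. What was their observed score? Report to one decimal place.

T̂ = ρX + (1 − ρ)μ  ⇒  X = (T̂ − (1 − ρ)μ) / ρ
X = (13.52968 − 0.138 × 22.46) / 0.862 = (13.52968 − 3.09948) / 0.862 = 10.43020 / 0.862 = 12.100

12.1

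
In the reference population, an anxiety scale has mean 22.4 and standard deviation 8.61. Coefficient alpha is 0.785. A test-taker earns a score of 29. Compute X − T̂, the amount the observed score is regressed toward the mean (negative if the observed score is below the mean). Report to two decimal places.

1.42

Kelley's formula gives T̂ = 0.785·29 + 0.215·22.4 = 22.765 + 4.8160 = 27.5810.
X − T̂ = 29 − 27.581 = 1.419 → 1.42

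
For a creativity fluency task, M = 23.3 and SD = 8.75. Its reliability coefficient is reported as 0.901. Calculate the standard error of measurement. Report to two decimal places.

SEM = SD · √(1 − ρ) = 8.75 × √0.099 = 8.75 × 0.3146 = 2.753

2.75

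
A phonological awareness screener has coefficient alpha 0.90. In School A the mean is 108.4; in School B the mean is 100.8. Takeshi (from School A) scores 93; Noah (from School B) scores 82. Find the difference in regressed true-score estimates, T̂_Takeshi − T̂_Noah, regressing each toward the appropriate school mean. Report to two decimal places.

T̂_Takeshi = 0.90(93) + 0.10(108.4) = 94.5400
T̂_Noah = 0.90(82) + 0.10(100.8) = 83.8800
Difference = 94.5400 − 83.8800 = 10.6600

10.66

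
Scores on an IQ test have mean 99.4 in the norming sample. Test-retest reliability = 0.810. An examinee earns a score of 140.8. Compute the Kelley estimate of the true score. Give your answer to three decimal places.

T̂ = 0.810(140.8) + 0.190(99.4) = 114.0480 + 18.8860 = 132.9340 → 132.934

132.934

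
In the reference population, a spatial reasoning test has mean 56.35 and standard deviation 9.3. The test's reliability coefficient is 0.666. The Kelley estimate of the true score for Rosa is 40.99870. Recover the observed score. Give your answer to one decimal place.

33.3

T̂ = ρX + (1 − ρ)μ  ⇒  X = (T̂ − (1 − ρ)μ) / ρ
X = (40.99870 − 0.334 × 56.35) / 0.666 = (40.99870 − 18.82090) / 0.666 = 22.17780 / 0.666 = 33.300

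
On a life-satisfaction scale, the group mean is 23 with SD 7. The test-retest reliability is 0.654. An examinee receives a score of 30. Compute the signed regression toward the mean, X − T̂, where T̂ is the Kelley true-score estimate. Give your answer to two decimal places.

T̂ = 0.654(30) + 0.346(23) = 19.620 + 7.958 = 27.5780 → 27.578
X − T̂ = 30 − 27.578 = 2.422 → 2.42

2.42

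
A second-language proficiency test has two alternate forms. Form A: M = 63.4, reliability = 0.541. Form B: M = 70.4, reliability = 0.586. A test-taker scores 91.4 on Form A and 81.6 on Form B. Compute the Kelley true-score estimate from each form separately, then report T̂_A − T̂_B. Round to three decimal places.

T̂_A = 0.541(91.4) + 0.459(63.4) = 78.54800
T̂_B = 0.586(81.6) + 0.414(70.4) = 76.96320
T̂_A − T̂_B = 1.58480

1.585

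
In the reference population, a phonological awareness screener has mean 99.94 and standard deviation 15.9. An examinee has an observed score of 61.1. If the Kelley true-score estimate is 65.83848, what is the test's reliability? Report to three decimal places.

T̂ = ρX + (1 − ρ)μ  ⇒  T̂ − μ = ρ(X − μ)
ρ = (T̂ − μ)/(X − μ) = (65.83848 − 99.94) / (61.1 − 99.94) = -34.10152 / -38.84 = 0.87800

0.878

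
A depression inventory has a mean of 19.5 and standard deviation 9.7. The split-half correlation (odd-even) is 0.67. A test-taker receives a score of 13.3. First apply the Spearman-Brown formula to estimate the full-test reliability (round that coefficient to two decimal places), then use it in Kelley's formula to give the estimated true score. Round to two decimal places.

14.54

Spearman-Brown: ρ = 2r/(1 + r) = 2(0.67)/(1 + 0.67) = 1.340/1.67 = 0.8024 → 0.80
T̂ = 0.80(13.3) + 0.20(19.5) = 10.640 + 3.900 = 14.540 → 14.54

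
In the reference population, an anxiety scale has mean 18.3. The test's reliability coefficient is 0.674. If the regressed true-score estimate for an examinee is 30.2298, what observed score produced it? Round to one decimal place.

36.0

T̂ = ρX + (1 − ρ)μ  ⇒  X = (T̂ − (1 − ρ)μ) / ρ
X = (30.2298 − 0.326 × 18.3) / 0.674 = (30.2298 − 5.9658) / 0.674 = 24.2640 / 0.674 = 36.000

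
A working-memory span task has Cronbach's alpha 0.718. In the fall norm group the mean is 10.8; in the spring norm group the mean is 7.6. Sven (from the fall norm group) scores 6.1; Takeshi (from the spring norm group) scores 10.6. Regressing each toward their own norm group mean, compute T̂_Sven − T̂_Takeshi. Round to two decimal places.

T̂_Sven = 0.718(6.1) + 0.282(10.8) = 7.4254
T̂_Takeshi = 0.718(10.6) + 0.282(7.6) = 9.7540
Difference = 7.4254 − 9.7540 = -2.3286

-2.33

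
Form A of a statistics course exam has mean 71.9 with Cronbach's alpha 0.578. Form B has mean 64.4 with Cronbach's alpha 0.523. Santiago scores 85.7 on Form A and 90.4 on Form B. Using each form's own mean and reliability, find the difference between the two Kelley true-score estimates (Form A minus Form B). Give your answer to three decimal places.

1.878

T̂_A = 0.578(85.7) + 0.422(71.9) = 79.87640
T̂_B = 0.523(90.4) + 0.477(64.4) = 77.99800
T̂_A − T̂_B = 1.87840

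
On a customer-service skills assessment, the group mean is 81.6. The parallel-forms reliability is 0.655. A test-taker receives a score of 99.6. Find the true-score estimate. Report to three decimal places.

Weight the observed score by reliability and the mean by (1 − reliability): T̂ = 0.655·99.6 + 0.345·81.6 = 65.2380 + 28.1520 = 93.3900.

93.390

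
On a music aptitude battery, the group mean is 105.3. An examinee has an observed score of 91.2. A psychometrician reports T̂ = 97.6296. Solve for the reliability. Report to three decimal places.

0.544

T̂ = ρX + (1 − ρ)μ  ⇒  T̂ − μ = ρ(X − μ)
ρ = (T̂ − μ)/(X − μ) = (97.6296 − 105.3) / (91.2 − 105.3) = -7.6704 / -14.1 = 0.54400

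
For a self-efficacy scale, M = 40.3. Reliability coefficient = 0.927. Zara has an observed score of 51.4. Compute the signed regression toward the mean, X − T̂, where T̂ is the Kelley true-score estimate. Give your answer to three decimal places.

0.810

Regress the observed score toward the mean by the unreliability: T̂ = 0.927·51.4 + 0.073·40.3 = 47.6478 + 2.9419 = 50.58970.
X − T̂ = 51.4 − 50.5897 = 0.8103 → 0.810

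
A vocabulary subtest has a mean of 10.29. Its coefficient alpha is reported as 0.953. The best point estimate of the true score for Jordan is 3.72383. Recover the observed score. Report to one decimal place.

3.4

T̂ = ρX + (1 − ρ)μ  ⇒  X = (T̂ − (1 − ρ)μ) / ρ
X = (3.72383 − 0.047 × 10.29) / 0.953 = (3.72383 − 0.48363) / 0.953 = 3.24020 / 0.953 = 3.400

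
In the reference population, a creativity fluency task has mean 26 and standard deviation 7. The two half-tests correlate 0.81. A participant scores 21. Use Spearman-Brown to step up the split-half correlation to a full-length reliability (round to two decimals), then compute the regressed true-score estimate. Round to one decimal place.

21.5

Spearman-Brown: ρ = 2r/(1 + r) = 2(0.81)/(1 + 0.81) = 1.620/1.81 = 0.8950 → 0.90
Weight the observed score by reliability and the mean by (1 − reliability): T̂ = 0.90·21 + 0.10·26 = 18.90 + 2.60 = 21.50.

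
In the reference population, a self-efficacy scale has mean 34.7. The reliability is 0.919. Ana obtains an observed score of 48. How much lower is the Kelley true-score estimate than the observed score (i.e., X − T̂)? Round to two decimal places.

1.08

T̂ = ρX + (1 − ρ)μ
  = 0.919 × 48 + 0.081 × 34.7
  = 44.112 + 2.8107
  = 46.9227
  ≈ 46.923
X − T̂ = 48 − 46.923 = 1.077 → 1.08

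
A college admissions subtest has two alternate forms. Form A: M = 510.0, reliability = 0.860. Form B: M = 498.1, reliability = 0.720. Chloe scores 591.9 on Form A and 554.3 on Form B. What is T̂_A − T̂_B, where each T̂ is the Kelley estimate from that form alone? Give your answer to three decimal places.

41.870

T̂_A = 0.860(591.9) + 0.140(510.0) = 580.43400
T̂_B = 0.720(554.3) + 0.280(498.1) = 538.56400
T̂_A − T̂_B = 41.87000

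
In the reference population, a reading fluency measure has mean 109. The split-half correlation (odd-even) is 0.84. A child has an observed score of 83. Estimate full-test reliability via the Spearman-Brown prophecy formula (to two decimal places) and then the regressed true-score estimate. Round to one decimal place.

Spearman-Brown: ρ = 2r/(1 + r) = 2(0.84)/(1 + 0.84) = 1.680/1.84 = 0.9130 → 0.91
Kelley's formula gives T̂ = 0.91·83 + 0.09·109 = 75.53 + 9.81 = 85.34.

85.3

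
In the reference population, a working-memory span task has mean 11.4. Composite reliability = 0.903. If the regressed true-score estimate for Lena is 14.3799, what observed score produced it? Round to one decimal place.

T̂ = ρX + (1 − ρ)μ  ⇒  X = (T̂ − (1 − ρ)μ) / ρ
X = (14.3799 − 0.097 × 11.4) / 0.903 = (14.3799 − 1.1058) / 0.903 = 13.2741 / 0.903 = 14.700

14.7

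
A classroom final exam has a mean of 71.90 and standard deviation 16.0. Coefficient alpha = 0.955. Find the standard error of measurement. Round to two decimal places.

SEM = SD · √(1 − ρ) = 16.0 × √0.045 = 16.0 × 0.2121 = 3.394

3.39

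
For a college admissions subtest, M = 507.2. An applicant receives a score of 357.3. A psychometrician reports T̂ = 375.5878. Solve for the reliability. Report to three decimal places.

0.878

T̂ = ρX + (1 − ρ)μ  ⇒  T̂ − μ = ρ(X − μ)
ρ = (T̂ − μ)/(X − μ) = (375.5878 − 507.2) / (357.3 − 507.2) = -131.6122 / -149.9 = 0.87800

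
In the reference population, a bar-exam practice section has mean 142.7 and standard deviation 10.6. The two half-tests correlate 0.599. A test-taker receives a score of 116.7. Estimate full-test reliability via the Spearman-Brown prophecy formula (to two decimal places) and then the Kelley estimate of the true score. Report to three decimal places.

123.200

Spearman-Brown: ρ = 2r/(1 + r) = 2(0.599)/(1 + 0.599) = 1.1980/1.599 = 0.7492 → 0.75
T̂ = 0.75(116.7) + 0.25(142.7) = 87.525 + 35.675 = 123.2000 → 123.200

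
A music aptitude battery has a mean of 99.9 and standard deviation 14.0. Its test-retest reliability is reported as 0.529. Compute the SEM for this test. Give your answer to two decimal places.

SEM = SD · √(1 − ρ) = 14.0 × √0.471 = 14.0 × 0.6863 = 9.608

9.61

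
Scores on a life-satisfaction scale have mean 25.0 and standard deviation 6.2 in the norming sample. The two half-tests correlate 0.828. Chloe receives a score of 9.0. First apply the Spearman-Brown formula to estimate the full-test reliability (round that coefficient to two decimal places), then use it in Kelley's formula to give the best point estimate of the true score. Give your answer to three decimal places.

Spearman-Brown: ρ = 2r/(1 + r) = 2(0.828)/(1 + 0.828) = 1.6560/1.828 = 0.9059 → 0.91
T̂ = ρX + (1 − ρ)μ
  = 0.91 × 9.0 + 0.09 × 25.0
  = 8.190 + 2.250
  = 10.4400
  ≈ 10.440

10.440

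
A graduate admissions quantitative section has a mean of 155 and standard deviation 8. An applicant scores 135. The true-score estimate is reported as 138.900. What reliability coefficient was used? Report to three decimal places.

T̂ = ρX + (1 − ρ)μ  ⇒  T̂ − μ = ρ(X − μ)
ρ = (T̂ − μ)/(X − μ) = (138.900 − 155) / (135 − 155) = -16.100 / -20.0 = 0.80500

0.805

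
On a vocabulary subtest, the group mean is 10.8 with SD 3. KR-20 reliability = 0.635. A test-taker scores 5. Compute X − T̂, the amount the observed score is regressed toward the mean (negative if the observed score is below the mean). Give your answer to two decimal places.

-2.12

Kelley's formula gives T̂ = 0.635·5 + 0.365·10.8 = 3.175 + 3.9420 = 7.1170.
X − T̂ = 5 − 7.117 = -2.117 → -2.12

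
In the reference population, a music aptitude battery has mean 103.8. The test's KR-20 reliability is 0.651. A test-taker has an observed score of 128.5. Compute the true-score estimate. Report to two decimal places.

Regress the observed score toward the mean by the unreliability: T̂ = 0.651·128.5 + 0.349·103.8 = 83.6535 + 36.2262 = 119.880.

119.88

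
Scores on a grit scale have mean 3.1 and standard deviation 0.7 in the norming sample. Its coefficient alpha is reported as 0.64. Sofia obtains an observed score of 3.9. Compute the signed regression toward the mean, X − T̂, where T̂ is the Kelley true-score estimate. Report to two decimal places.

0.29

Regress the observed score toward the mean by the unreliability: T̂ = 0.64·3.9 + 0.36·3.1 = 2.496 + 1.116 = 3.6120.
X − T̂ = 3.9 − 3.612 = 0.288 → 0.29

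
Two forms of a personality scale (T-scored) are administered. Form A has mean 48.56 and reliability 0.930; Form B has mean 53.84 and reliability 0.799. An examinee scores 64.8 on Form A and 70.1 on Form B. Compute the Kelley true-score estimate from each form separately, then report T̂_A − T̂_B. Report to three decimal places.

-3.169

T̂_A = 0.930(64.8) + 0.070(48.56) = 63.66320
T̂_B = 0.799(70.1) + 0.201(53.84) = 66.83174
T̂_A − T̂_B = -3.16854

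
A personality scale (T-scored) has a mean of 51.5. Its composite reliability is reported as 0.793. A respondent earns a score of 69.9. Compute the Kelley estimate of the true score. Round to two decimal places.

T̂ = 0.793(69.9) + 0.207(51.5) = 55.4307 + 10.6605 = 66.091 → 66.09

66.09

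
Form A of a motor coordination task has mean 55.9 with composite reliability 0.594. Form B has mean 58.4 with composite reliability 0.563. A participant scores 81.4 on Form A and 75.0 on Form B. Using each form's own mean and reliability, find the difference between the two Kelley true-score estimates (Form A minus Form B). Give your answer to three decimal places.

T̂_A = 0.594(81.4) + 0.406(55.9) = 71.04700
T̂_B = 0.563(75.0) + 0.437(58.4) = 67.74580
T̂_A − T̂_B = 3.30120

3.301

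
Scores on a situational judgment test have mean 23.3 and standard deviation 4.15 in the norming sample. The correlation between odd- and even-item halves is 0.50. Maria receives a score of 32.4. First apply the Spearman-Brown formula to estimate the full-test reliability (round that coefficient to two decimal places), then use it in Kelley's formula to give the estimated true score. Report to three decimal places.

Spearman-Brown: ρ = 2r/(1 + r) = 2(0.50)/(1 + 0.50) = 1.000/1.50 = 0.6667 → 0.67
T̂ = ρX + (1 − ρ)μ
  = 0.67 × 32.4 + 0.33 × 23.3
  = 21.708 + 7.689
  = 29.3970
  ≈ 29.397

29.397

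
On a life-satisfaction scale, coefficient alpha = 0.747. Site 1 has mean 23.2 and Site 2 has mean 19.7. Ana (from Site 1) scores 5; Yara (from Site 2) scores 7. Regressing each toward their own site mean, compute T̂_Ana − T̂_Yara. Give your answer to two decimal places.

T̂_Ana = 0.747(5) + 0.253(23.2) = 9.6046
T̂_Yara = 0.747(7) + 0.253(19.7) = 10.2131
Difference = 9.6046 − 10.2131 = -0.6085

-0.61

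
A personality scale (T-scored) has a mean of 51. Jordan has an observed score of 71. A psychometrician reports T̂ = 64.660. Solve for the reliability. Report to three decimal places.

T̂ = ρX + (1 − ρ)μ  ⇒  T̂ − μ = ρ(X − μ)
ρ = (T̂ − μ)/(X − μ) = (64.660 − 51) / (71 − 51) = 13.660 / 20.0 = 0.68300

0.683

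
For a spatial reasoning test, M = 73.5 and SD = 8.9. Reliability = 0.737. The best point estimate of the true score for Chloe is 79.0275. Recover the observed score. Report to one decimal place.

T̂ = ρX + (1 − ρ)μ  ⇒  X = (T̂ − (1 − ρ)μ) / ρ
X = (79.0275 − 0.263 × 73.5) / 0.737 = (79.0275 − 19.3305) / 0.737 = 59.6970 / 0.737 = 81.000

81.0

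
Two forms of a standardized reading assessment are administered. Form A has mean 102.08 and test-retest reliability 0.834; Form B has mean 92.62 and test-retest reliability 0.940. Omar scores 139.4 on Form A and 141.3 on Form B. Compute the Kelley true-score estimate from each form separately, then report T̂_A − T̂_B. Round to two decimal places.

T̂_A = 0.834(139.4) + 0.166(102.08) = 133.2049
T̂_B = 0.940(141.3) + 0.060(92.62) = 138.3792
T̂_A − T̂_B = -5.1743

-5.17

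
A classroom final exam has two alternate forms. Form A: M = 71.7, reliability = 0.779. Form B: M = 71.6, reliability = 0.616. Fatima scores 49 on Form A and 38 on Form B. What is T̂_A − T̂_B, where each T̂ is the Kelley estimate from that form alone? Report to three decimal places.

T̂_A = 0.779(49) + 0.221(71.7) = 54.01670
T̂_B = 0.616(38) + 0.384(71.6) = 50.90240
T̂_A − T̂_B = 3.11430

3.114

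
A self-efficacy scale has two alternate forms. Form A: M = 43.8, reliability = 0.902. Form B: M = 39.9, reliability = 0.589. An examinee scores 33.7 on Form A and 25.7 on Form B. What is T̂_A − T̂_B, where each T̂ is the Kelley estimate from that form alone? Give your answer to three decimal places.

T̂_A = 0.902(33.7) + 0.098(43.8) = 34.68980
T̂_B = 0.589(25.7) + 0.411(39.9) = 31.53620
T̂_A − T̂_B = 3.15360

3.154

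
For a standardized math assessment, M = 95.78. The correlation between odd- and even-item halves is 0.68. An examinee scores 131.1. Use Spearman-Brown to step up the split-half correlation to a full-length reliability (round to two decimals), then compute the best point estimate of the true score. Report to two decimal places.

124.39

Spearman-Brown: ρ = 2r/(1 + r) = 2(0.68)/(1 + 0.68) = 1.360/1.68 = 0.8095 → 0.81
T̂ = ρX + (1 − ρ)μ
  = 0.81 × 131.1 + 0.19 × 95.78
  = 106.191 + 18.1982
  = 124.389
  ≈ 124.39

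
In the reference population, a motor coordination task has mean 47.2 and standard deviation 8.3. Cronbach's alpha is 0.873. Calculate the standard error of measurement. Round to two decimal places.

SEM = SD · √(1 − ρ) = 8.3 × √0.127 = 8.3 × 0.3564 = 2.958

2.96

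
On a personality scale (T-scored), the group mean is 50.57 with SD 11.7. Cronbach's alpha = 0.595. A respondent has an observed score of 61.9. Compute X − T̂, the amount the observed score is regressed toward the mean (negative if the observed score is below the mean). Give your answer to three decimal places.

4.589

Regress the observed score toward the mean by the unreliability: T̂ = 0.595·61.9 + 0.405·50.57 = 36.8305 + 20.48085 = 57.31135.
X − T̂ = 61.9 − 57.3114 = 4.5886 → 4.589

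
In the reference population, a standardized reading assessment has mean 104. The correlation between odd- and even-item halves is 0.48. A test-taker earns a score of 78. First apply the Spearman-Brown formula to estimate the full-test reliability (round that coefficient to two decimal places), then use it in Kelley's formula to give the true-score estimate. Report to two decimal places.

Spearman-Brown: ρ = 2r/(1 + r) = 2(0.48)/(1 + 0.48) = 0.960/1.48 = 0.6486 → 0.65
Weight the observed score by reliability and the mean by (1 − reliability): T̂ = 0.65·78 + 0.35·104 = 50.70 + 36.40 = 87.100.

87.10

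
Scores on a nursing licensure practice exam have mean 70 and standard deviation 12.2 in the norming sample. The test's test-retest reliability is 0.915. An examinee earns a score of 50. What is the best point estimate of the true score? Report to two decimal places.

Weight the observed score by reliability and the mean by (1 − reliability): T̂ = 0.915·50 + 0.085·70 = 45.750 + 5.950 = 51.700.

51.70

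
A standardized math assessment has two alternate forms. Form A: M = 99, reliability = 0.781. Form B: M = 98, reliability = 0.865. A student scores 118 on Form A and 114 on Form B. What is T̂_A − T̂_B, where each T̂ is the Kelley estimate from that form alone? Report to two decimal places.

T̂_A = 0.781(118) + 0.219(99) = 113.8390
T̂_B = 0.865(114) + 0.135(98) = 111.8400
T̂_A − T̂_B = 1.9990

2.00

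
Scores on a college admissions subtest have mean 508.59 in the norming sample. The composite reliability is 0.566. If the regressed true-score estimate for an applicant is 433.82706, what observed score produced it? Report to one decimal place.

376.5

T̂ = ρX + (1 − ρ)μ  ⇒  X = (T̂ − (1 − ρ)μ) / ρ
X = (433.82706 − 0.434 × 508.59) / 0.566 = (433.82706 − 220.72806) / 0.566 = 213.09900 / 0.566 = 376.500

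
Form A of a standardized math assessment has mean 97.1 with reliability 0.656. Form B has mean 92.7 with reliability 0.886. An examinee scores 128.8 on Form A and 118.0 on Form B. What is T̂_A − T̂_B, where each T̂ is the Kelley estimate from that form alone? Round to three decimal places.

2.779

T̂_A = 0.656(128.8) + 0.344(97.1) = 117.89520
T̂_B = 0.886(118.0) + 0.114(92.7) = 115.11580
T̂_A − T̂_B = 2.77940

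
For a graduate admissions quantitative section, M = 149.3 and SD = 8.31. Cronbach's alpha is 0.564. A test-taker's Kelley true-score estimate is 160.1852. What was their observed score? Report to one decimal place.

T̂ = ρX + (1 − ρ)μ  ⇒  X = (T̂ − (1 − ρ)μ) / ρ
X = (160.1852 − 0.436 × 149.3) / 0.564 = (160.1852 − 65.0948) / 0.564 = 95.0904 / 0.564 = 168.600

168.6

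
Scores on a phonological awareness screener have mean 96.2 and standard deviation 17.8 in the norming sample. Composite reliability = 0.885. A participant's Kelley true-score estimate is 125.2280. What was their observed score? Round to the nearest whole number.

129

T̂ = ρX + (1 − ρ)μ  ⇒  X = (T̂ − (1 − ρ)μ) / ρ
X = (125.2280 − 0.115 × 96.2) / 0.885 = (125.2280 − 11.0630) / 0.885 = 114.1650 / 0.885 = 129.00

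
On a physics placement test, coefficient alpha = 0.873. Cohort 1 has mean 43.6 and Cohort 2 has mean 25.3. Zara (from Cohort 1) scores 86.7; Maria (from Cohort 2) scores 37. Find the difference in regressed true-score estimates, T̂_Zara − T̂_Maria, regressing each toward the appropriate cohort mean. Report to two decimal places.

T̂_Zara = 0.873(86.7) + 0.127(43.6) = 81.2263
T̂_Maria = 0.873(37) + 0.127(25.3) = 35.5141
Difference = 81.2263 − 35.5141 = 45.7122

45.71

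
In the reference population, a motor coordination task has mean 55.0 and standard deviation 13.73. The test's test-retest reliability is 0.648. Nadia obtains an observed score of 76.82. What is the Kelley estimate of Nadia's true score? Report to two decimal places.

69.14

Regress the observed score toward the mean by the unreliability: T̂ = 0.648·76.82 + 0.352·55.0 = 49.77936 + 19.3600 = 69.139.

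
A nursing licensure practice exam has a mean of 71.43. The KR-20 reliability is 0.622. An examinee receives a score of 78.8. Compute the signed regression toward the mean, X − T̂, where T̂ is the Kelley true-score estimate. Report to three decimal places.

2.786

T̂ = 0.622(78.8) + 0.378(71.43) = 49.0136 + 27.00054 = 76.01414 → 76.0141
X − T̂ = 78.8 − 76.0141 = 2.7859 → 2.786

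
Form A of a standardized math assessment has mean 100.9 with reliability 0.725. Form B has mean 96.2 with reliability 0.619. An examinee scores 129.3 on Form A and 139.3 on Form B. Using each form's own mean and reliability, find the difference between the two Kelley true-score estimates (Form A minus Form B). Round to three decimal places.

T̂_A = 0.725(129.3) + 0.275(100.9) = 121.49000
T̂_B = 0.619(139.3) + 0.381(96.2) = 122.87890
T̂_A − T̂_B = -1.38890

-1.389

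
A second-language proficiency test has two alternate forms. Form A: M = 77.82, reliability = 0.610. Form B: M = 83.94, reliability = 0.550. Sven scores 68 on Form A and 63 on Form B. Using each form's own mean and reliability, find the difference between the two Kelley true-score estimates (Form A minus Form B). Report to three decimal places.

T̂_A = 0.610(68) + 0.390(77.82) = 71.82980
T̂_B = 0.550(63) + 0.450(83.94) = 72.42300
T̂_A − T̂_B = -0.59320

-0.593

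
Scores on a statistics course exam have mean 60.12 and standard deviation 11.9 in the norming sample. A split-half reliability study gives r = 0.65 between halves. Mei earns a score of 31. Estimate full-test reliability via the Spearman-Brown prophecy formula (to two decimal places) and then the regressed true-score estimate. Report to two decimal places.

Spearman-Brown: ρ = 2r/(1 + r) = 2(0.65)/(1 + 0.65) = 1.300/1.65 = 0.7879 → 0.79
Kelley's formula gives T̂ = 0.79·31 + 0.21·60.12 = 24.49 + 12.6252 = 37.115.

37.12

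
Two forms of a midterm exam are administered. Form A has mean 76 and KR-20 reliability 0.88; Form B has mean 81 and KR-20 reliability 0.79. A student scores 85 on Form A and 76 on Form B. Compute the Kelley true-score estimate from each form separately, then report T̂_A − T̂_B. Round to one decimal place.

T̂_A = 0.88(85) + 0.12(76) = 83.920
T̂_B = 0.79(76) + 0.21(81) = 77.050
T̂_A − T̂_B = 6.870

6.9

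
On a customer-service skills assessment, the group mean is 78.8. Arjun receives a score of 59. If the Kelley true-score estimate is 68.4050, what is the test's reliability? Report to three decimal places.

T̂ = ρX + (1 − ρ)μ  ⇒  T̂ − μ = ρ(X − μ)
ρ = (T̂ − μ)/(X − μ) = (68.4050 − 78.8) / (59 − 78.8) = -10.3950 / -19.8 = 0.52500

0.525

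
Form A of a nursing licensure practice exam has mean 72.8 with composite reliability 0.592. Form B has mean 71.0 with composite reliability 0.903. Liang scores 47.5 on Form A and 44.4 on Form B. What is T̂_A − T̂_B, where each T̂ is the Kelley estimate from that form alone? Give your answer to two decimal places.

10.84

T̂_A = 0.592(47.5) + 0.408(72.8) = 57.8224
T̂_B = 0.903(44.4) + 0.097(71.0) = 46.9802
T̂_A − T̂_B = 10.8422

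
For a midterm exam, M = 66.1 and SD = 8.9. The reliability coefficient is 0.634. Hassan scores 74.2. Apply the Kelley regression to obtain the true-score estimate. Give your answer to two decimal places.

71.24

T̂ = ρX + (1 − ρ)μ
  = 0.634 × 74.2 + 0.366 × 66.1
  = 47.0428 + 24.1926
  = 71.235
  ≈ 71.24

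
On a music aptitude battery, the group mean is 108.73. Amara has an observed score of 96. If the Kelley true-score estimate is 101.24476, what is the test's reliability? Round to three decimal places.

T̂ = ρX + (1 − ρ)μ  ⇒  T̂ − μ = ρ(X − μ)
ρ = (T̂ − μ)/(X − μ) = (101.24476 − 108.73) / (96 − 108.73) = -7.48524 / -12.73 = 0.58800

0.588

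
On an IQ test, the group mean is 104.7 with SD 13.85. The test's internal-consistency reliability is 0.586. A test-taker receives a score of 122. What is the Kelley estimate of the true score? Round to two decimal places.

T̂ = 0.586(122) + 0.414(104.7) = 71.492 + 43.3458 = 114.838 → 114.84

114.84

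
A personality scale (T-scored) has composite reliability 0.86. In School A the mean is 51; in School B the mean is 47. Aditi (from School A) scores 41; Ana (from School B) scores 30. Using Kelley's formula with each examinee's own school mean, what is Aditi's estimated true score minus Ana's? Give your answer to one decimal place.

T̂_Aditi = 0.86(41) + 0.14(51) = 42.400
T̂_Ana = 0.86(30) + 0.14(47) = 32.380
Difference = 42.400 − 32.380 = 10.020

10.0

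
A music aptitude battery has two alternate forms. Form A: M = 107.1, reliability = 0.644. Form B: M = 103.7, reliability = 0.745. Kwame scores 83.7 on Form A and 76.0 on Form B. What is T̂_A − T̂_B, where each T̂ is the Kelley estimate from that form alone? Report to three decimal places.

8.967

T̂_A = 0.644(83.7) + 0.356(107.1) = 92.03040
T̂_B = 0.745(76.0) + 0.255(103.7) = 83.06350
T̂_A − T̂_B = 8.96690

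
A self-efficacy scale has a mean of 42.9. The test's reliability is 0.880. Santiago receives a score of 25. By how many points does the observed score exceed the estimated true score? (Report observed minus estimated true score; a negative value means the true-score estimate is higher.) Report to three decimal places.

T̂ = ρX + (1 − ρ)μ
  = 0.880 × 25 + 0.120 × 42.9
  = 22.000 + 5.1480
  = 27.14800
  ≈ 27.1480
X − T̂ = 25 − 27.1480 = -2.1480 → -2.148

-2.148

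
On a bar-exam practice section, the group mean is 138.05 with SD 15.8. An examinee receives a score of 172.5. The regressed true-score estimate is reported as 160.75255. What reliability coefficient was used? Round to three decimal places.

0.659

T̂ = ρX + (1 − ρ)μ  ⇒  T̂ − μ = ρ(X − μ)
ρ = (T̂ − μ)/(X − μ) = (160.75255 − 138.05) / (172.5 − 138.05) = 22.70255 / 34.45 = 0.65900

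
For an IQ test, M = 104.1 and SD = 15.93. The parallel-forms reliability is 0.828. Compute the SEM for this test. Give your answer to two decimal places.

6.61

SEM = SD · √(1 − ρ) = 15.93 × √0.172 = 15.93 × 0.4147 = 6.607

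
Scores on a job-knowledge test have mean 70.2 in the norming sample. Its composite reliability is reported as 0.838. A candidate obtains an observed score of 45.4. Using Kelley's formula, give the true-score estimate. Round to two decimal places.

49.42

T̂ = 0.838(45.4) + 0.162(70.2) = 38.0452 + 11.3724 = 49.418 → 49.42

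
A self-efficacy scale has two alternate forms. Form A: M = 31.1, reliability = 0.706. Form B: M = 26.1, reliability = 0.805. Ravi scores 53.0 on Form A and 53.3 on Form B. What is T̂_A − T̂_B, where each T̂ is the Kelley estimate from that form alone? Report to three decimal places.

-1.435

T̂_A = 0.706(53.0) + 0.294(31.1) = 46.56140
T̂_B = 0.805(53.3) + 0.195(26.1) = 47.99600
T̂_A − T̂_B = -1.43460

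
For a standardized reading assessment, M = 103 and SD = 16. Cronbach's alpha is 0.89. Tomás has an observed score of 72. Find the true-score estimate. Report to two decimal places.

75.41

T̂ = ρX + (1 − ρ)μ
  = 0.89 × 72 + 0.11 × 103
  = 64.08 + 11.33
  = 75.410
  ≈ 75.41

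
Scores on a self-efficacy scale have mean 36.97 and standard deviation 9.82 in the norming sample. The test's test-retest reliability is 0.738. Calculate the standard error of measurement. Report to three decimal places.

5.026

SEM = SD · √(1 − ρ) = 9.82 × √0.262 = 9.82 × 0.5119 = 5.0265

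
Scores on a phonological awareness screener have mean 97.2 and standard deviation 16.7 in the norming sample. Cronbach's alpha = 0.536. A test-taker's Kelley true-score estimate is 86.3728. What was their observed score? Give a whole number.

T̂ = ρX + (1 − ρ)μ  ⇒  X = (T̂ − (1 − ρ)μ) / ρ
X = (86.3728 − 0.464 × 97.2) / 0.536 = (86.3728 − 45.1008) / 0.536 = 41.2720 / 0.536 = 77.00

77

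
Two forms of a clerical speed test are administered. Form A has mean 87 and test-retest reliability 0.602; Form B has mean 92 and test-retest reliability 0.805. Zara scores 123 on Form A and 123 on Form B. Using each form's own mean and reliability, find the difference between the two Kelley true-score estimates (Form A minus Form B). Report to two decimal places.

T̂_A = 0.602(123) + 0.398(87) = 108.6720
T̂_B = 0.805(123) + 0.195(92) = 116.9550
T̂_A − T̂_B = -8.2830

-8.28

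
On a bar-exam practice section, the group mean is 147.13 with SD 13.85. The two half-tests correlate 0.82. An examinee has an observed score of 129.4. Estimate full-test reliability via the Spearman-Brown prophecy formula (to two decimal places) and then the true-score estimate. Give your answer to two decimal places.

Spearman-Brown: ρ = 2r/(1 + r) = 2(0.82)/(1 + 0.82) = 1.640/1.82 = 0.9011 → 0.90
T̂ = 0.90(129.4) + 0.10(147.13) = 116.460 + 14.7130 = 131.173 → 131.17

131.17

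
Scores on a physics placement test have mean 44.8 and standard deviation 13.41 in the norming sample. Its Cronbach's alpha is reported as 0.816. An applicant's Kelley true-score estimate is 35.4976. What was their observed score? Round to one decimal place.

33.4

T̂ = ρX + (1 − ρ)μ  ⇒  X = (T̂ − (1 − ρ)μ) / ρ
X = (35.4976 − 0.184 × 44.8) / 0.816 = (35.4976 − 8.2432) / 0.816 = 27.2544 / 0.816 = 33.400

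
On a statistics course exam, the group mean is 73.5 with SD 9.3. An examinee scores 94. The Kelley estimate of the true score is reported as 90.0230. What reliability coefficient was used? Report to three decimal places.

0.806

T̂ = ρX + (1 − ρ)μ  ⇒  T̂ − μ = ρ(X − μ)
ρ = (T̂ − μ)/(X − μ) = (90.0230 − 73.5) / (94 − 73.5) = 16.5230 / 20.5 = 0.80600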